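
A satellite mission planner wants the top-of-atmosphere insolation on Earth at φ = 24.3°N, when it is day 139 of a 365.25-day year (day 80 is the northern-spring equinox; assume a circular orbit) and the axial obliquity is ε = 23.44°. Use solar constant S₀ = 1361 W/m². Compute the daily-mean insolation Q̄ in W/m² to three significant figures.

Q̄ ≈ 471 W/m²

Solar longitude: λ_s = 360° × (139 − 80)/365.25 = 58.152°.
sin δ = sin 23.44° × sin 58.152° = 0.33790, so δ = +19.749°.
cos H₀ = −tan(+24.3°) tan(+19.749°) = -0.1621, H₀ = 1.7336 rad.
Bracket: H₀ sin φ sin δ + cos φ cos δ sin H₀ = 1.7336×0.41151×0.33790 + 0.91140×0.94118×0.98677 = 0.241056 + 0.846443 = 1.087499.
Q̄ = (S₀/π) × [bracket] = (1361/π) × 1.087499 = 471.1 W/m².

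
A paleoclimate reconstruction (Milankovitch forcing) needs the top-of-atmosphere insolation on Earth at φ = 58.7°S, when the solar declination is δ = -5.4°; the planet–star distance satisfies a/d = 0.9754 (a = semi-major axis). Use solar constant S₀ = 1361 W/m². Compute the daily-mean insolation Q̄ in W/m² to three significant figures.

cos H₀ = −tan(-58.7°) tan(-5.400°) = -0.1555, H₀ = 1.7269 rad.
Bracket: H₀ sin φ sin δ + cos φ cos δ sin H₀ = 1.7269×-0.85446×-0.09411 + 0.51952×0.99556×0.98784 = 0.138866 + 0.510924 = 0.649790.
Inverse-square distance factor (a/d)² = 0.9754² = 0.951405.
Q̄ = (S₀/π) × 0.951405 × [bracket] = (1361/π) × 0.951405 × 0.649790 = 267.8 W/m².

Q̄ ≈ 268 W/m²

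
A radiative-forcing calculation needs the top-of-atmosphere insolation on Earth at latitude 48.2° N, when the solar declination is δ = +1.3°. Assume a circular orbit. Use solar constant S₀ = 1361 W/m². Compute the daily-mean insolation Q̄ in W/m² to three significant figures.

cos H₀ = −tan(+48.2°) tan(+1.300°) = -0.0254, H₀ = 1.5962 rad.
Bracket: H₀ sin φ sin δ + cos φ cos δ sin H₀ = 1.5962×0.74548×0.02269 + 0.66653×0.99974×0.99968 = 0.027000 + 0.666143 = 0.693143.
Q̄ = (S₀/π) × [bracket] = (1361/π) × 0.693143 = 300.3 W/m².

Q̄ ≈ 300 W/m²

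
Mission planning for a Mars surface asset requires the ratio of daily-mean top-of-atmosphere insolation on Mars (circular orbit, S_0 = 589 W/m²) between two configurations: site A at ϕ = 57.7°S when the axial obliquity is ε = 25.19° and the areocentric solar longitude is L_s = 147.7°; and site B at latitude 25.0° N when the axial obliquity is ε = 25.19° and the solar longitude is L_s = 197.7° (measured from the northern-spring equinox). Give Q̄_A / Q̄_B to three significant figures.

Q̄_A / Q̄_B ≈ 0.312

— Configuration A (ϕ=-57.7°):
sin δ = sin 25.19° × sin 147.7° = 0.22743, so δ = +13.146°.
cos h₀ = −tan(-57.7°) tan(+13.146°) = 0.3694, h₀ = 1.1924 rad.
Bracket: h₀ sin ϕ sin δ + cos ϕ cos δ sin h₀ = 1.1924×-0.84526×0.22743 + 0.53435×0.97379×0.92925 = -0.229224 + 0.483530 = 0.254306.
Q̄ = (S_0/π) × [bracket] = (589/π) × 0.254306 = 47.678 W/m².
— Configuration B (ϕ=+25.0°):
Solar declination: sin δ = sin ε · sin L_s = sin 25.19° × sin 197.7° = -0.12940, so δ = -7.435°.
cos h₀ = −tan(+25.0°) tan(-7.435°) = 0.0609, h₀ = 1.5099 rad.
Bracket: h₀ sin ϕ sin δ + cos ϕ cos δ sin h₀ = 1.5099×0.42262×-0.12940 + 0.90631×0.99159×0.99815 = -0.082572 + 0.897025 = 0.814453.
Q̄ = (S_0/π) × [bracket] = (589/π) × 0.814453 = 152.70 W/m².
Ratio Q̄_A / Q̄_B = 47.678 / 152.70 = 0.3122.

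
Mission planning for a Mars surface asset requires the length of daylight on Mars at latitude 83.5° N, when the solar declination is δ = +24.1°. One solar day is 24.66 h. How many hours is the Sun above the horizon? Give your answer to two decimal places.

Sunrise equation: cos H₀ = −tan φ · tan δ = -3.9261 ≤ −1, so the Sun never sets (polar day) and H₀ = π.
Daylight = 2H₀/(2π) × 24.66 h = (3.1416/π) × 24.66 = 24.66 h.

24.66 h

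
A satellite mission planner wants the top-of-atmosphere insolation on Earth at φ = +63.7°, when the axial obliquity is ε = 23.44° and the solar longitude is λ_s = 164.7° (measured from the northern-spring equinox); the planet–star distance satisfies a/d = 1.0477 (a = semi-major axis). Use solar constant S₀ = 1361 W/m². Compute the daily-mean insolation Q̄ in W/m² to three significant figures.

Q̄ ≈ 285 W/m²

Solar declination: sin δ = sin ε · sin λ_s = sin 23.44° × sin 164.7° = 0.10497, so δ = +6.025°.
cos H₀ = −tan(+63.7°) tan(+6.025°) = -0.2136, H₀ = 1.7860 rad.
Bracket: H₀ sin φ sin δ + cos φ cos δ sin H₀ = 1.7860×0.89649×0.10497 + 0.44307×0.99448×0.97693 = 0.168071 + 0.430459 = 0.598530.
Inverse-square distance factor (a/d)² = 1.0477² = 1.097675.
Q̄ = (S₀/π) × 1.097675 × [bracket] = (1361/π) × 1.097675 × 0.598530 = 284.6 W/m².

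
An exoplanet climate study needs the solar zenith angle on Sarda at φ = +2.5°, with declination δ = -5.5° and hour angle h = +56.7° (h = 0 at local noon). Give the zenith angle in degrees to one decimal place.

θ_z = 57.2°

cos θ_z = sin φ sin δ + cos φ cos δ cos h = -0.004181 + 0.545975 = 0.541794.
θ_z = arccos(0.541794) = 57.2°.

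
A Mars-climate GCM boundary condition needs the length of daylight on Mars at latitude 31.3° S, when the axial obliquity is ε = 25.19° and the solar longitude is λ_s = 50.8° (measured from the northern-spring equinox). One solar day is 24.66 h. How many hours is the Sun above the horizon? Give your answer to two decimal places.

10.65 h

Solar declination: sin δ = sin ε · sin λ_s = sin 25.19° × sin 50.8° = 0.32983, so δ = +19.259°.
cos H₀ = −tan φ · tan δ = −tan(-31.3°) × tan(+19.259°) = 0.2124, so H₀ = 1.3567 rad = 77.74°.
Daylight = 2H₀/(2π) × 24.66 h = (1.3567/π) × 24.66 = 10.65 h.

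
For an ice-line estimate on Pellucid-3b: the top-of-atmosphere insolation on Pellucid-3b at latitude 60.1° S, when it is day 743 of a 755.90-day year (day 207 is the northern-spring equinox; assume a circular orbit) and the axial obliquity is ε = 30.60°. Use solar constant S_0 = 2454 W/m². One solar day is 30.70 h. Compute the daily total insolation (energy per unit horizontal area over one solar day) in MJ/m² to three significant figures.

Solar longitude: L_s = 360° × (743 − 207)/755.90 = 255.272°.
sin δ = sin 30.60° × sin 255.272° = -0.49232, so δ = -29.493°.
cos h₀ = −tan(-60.1°) tan(-29.493°) = -0.9836, h₀ = 2.9604 rad.
Bracket: h₀ sin ϕ sin δ + cos ϕ cos δ sin h₀ = 2.9604×-0.86690×-0.49232 + 0.49849×0.87042×0.18023 = 1.263476 + 0.078201 = 1.341677.
Q̄ = (S_0/π) × [bracket] = (2454/π) × 1.341677 = 1048.0 W/m².
Daily total = Q̄ × 30.70 h × 3600 s/h = 1048.0 × 30.70 × 3600 / 10⁶ = 115.8 MJ/m².

116 MJ/m²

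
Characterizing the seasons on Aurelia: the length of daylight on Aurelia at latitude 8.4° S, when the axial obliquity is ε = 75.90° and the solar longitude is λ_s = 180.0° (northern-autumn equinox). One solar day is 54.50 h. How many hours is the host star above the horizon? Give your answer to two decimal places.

Solar declination: sin δ = sin ε · sin λ_s = sin 75.90° × sin 180.0° = 0.00000, so δ = +0.000°.
cos H₀ = −tan φ · tan δ = −tan(-8.4°) × tan(+0.000°) = 0.0000, so H₀ = 1.5708 rad = 90.00°.
Daylight = 2H₀/(2π) × 54.50 h = (1.5708/π) × 54.50 = 27.25 h.

27.25 h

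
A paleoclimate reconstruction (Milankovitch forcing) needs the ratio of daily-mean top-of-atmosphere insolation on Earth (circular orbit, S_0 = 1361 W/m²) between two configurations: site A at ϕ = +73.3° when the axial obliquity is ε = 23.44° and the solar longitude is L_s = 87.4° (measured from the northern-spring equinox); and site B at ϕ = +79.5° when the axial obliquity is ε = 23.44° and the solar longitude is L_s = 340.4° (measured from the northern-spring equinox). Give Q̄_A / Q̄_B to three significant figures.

Q̄_A / Q̄_B ≈ 48.4

— Configuration A (ϕ=+73.3°):
Solar declination: sin δ = sin ε · sin L_s = sin 23.44° × sin 87.4° = 0.39738, so δ = +23.414°.
cos h₀ = −tan(+73.3°) tan(+23.414°) = -1.4434 ≤ −1 ⇒ polar day, h₀ = π.
Bracket: h₀ sin ϕ sin δ + cos ϕ cos δ sin h₀ = 3.1416×0.95782×0.39738 + 0.28736×0.91765×0.00000 = 1.195751 + 0.000000 = 1.195751.
Q̄ = (S_0/π) × [bracket] = (1361/π) × 1.195751 = 518.02 W/m².
— Configuration B (ϕ=+79.5°):
Solar declination: sin δ = sin ε · sin L_s = sin 23.44° × sin 340.4° = -0.13344, so δ = -7.668°.
cos h₀ = −tan(+79.5°) tan(-7.668°) = 0.7265, h₀ = 0.7576 rad.
Bracket: h₀ sin ϕ sin δ + cos ϕ cos δ sin h₀ = 0.7576×0.98325×-0.13344 + 0.18224×0.99106×0.68720 = -0.099401 + 0.124116 = 0.024715.
Q̄ = (S_0/π) × [bracket] = (1361/π) × 0.024715 = 10.707 W/m².
Ratio Q̄_A / Q̄_B = 518.02 / 10.707 = 48.38.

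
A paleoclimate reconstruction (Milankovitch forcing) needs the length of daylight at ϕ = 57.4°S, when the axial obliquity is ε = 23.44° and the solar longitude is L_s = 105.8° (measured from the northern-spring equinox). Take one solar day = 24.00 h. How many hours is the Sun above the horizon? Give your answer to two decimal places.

Solar declination: sin δ = sin ε · sin L_s = sin 23.44° × sin 105.8° = 0.38276, so δ = +22.505°.
cos h₀ = −tan ϕ · tan δ = −tan(-57.4°) × tan(+22.505°) = 0.6478, so h₀ = 0.8661 rad = 49.62°.
Daylight = 2h₀/(2π) × 24.00 h = (0.8661/π) × 24.00 = 6.62 h.

6.62 h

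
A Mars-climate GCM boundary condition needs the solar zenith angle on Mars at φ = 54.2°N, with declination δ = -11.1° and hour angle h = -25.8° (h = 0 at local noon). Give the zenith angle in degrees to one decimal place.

θ_z = 68.9°

cos θ_z = sin φ sin δ + cos φ cos δ cos h = -0.156148 + 0.516796 = 0.360648.
θ_z = arccos(0.360648) = 68.9°.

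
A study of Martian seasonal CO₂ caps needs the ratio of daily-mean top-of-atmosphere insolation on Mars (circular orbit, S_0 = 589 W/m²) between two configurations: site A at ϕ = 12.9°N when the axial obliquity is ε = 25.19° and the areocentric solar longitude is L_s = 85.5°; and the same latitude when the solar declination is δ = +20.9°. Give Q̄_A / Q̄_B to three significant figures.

— Configuration A (ϕ=+12.9°):
sin δ = sin 25.19° × sin 85.5° = 0.42431, so δ = +25.107°.
cos h₀ = −tan(+12.9°) tan(+25.107°) = -0.1073, h₀ = 1.6783 rad.
Bracket: h₀ sin ϕ sin δ + cos ϕ cos δ sin h₀ = 1.6783×0.22325×0.42431 + 0.97476×0.90552×0.99422 = 0.158981 + 0.877563 = 1.036544.
Q̄ = (S_0/π) × [bracket] = (589/π) × 1.036544 = 194.34 W/m².
— Configuration B (ϕ=+12.9°):
cos h₀ = −tan(+12.9°) tan(+20.900°) = -0.0875, h₀ = 1.6584 rad.
Bracket: h₀ sin ϕ sin δ + cos ϕ cos δ sin h₀ = 1.6584×0.22325×0.35674 + 0.97476×0.93420×0.99617 = 0.132079 + 0.907133 = 1.039212.
Q̄ = (S_0/π) × [bracket] = (589/π) × 1.039212 = 194.84 W/m².
Ratio Q̄_A / Q̄_B = 194.34 / 194.84 = 0.9974.

Q̄_A / Q̄_B ≈ 0.997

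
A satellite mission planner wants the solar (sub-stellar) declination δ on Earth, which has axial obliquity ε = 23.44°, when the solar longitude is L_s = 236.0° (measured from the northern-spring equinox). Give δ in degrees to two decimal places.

δ = -19.26°

sin δ = sin ε · sin L_s = sin 23.44° × sin 236.0° = -0.329782.
δ = arcsin(-0.329782) = -19.26°.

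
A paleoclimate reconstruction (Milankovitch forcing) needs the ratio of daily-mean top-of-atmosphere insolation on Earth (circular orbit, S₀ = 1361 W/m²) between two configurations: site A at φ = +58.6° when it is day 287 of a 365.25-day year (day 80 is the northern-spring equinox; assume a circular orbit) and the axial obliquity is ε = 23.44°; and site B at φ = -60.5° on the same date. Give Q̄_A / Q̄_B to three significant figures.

— Configuration A (φ=+58.6°):
Solar longitude: λ_s = 360° × (287 − 80)/365.25 = 204.025°.
sin δ = sin 23.44° × sin 204.025° = -0.16195, so δ = -9.320°.
cos H₀ = −tan(+58.6°) tan(-9.320°) = 0.2689, H₀ = 1.2986 rad.
Bracket: H₀ sin φ sin δ + cos φ cos δ sin H₀ = 1.2986×0.85355×-0.16195 + 0.52101×0.98680×0.96318 = -0.179509 + 0.495202 = 0.315693.
Q̄ = (S₀/π) × [bracket] = (1361/π) × 0.315693 = 136.76 W/m².
— Configuration B (φ=-60.5°):
cos H₀ = −tan(-60.5°) tan(-9.320°) = -0.2901, H₀ = 1.8651 rad.
Bracket: H₀ sin φ sin δ + cos φ cos δ sin H₀ = 1.8651×-0.87036×-0.16195 + 0.49242×0.98680×0.95700 = 0.262895 + 0.465025 = 0.727920.
Q̄ = (S₀/π) × [bracket] = (1361/π) × 0.727920 = 315.35 W/m².
Ratio Q̄_A / Q̄_B = 136.76 / 315.35 = 0.4337.

Q̄_A / Q̄_B ≈ 0.434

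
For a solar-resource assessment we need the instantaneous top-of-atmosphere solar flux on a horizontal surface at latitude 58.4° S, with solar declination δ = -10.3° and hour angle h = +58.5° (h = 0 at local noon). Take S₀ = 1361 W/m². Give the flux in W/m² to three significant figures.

574 W/m²

cos θ_z = sin φ sin δ + cos φ cos δ cos h = 0.152291 + 0.269370 = 0.421661.
Flux = S₀ · cos θ_z = 1361 × 0.421661 = 573.9 W/m².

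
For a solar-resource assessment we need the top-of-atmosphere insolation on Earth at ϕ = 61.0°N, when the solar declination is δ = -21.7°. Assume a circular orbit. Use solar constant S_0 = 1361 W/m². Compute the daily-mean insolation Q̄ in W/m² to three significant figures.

Q̄ ≈ 28.0 W/m²

cos h₀ = −tan(+61.0°) tan(-21.700°) = 0.7179, h₀ = 0.7700 rad.
Bracket: h₀ sin ϕ sin δ + cos ϕ cos δ sin h₀ = 0.7700×0.87462×-0.36975 + 0.48481×0.92913×0.69613 = -0.249011 + 0.313573 = 0.064562.
Q̄ = (S_0/π) × [bracket] = (1361/π) × 0.064562 = 27.97 W/m².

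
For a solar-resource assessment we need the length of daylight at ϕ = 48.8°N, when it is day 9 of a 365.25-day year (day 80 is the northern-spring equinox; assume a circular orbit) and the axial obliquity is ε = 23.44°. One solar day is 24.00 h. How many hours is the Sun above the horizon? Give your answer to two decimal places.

Solar longitude: L_s = 360° × (9 − 80)/365.25 = -69.979°, i.e. -69.979° + 360° = 290.021°.
sin δ = sin 23.44° × sin 290.021° = -0.37375, so δ = -21.947°.
cos h₀ = −tan ϕ · tan δ = −tan(+48.8°) × tan(-21.947°) = 0.4603, so h₀ = 1.0925 rad = 62.59°.
Daylight = 2h₀/(2π) × 24.00 h = (1.0925/π) × 24.00 = 8.35 h.

8.35 h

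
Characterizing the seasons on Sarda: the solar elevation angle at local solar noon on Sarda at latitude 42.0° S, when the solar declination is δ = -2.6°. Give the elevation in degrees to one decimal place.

50.6°

At local noon the hour angle is zero, so the zenith angle equals |φ − δ| = |-42.0° − (-2.600°)| = 39.400°.
Elevation = 90° − 39.400° = 50.6°.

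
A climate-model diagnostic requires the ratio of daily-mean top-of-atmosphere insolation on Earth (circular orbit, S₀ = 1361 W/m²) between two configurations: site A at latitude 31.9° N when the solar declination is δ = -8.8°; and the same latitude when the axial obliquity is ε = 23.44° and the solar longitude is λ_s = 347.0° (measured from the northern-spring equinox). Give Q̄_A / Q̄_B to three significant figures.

Q̄_A / Q̄_B ≈ 0.927

— Configuration A (φ=+31.9°):
cos H₀ = −tan(+31.9°) tan(-8.800°) = 0.0964, H₀ = 1.4743 rad.
Bracket: H₀ sin φ sin δ + cos φ cos δ sin H₀ = 1.4743×0.52844×-0.15299 + 0.84897×0.98823×0.99535 = -0.119191 + 0.835076 = 0.715885.
Q̄ = (S₀/π) × [bracket] = (1361/π) × 0.715885 = 310.14 W/m².
— Configuration B (φ=+31.9°):
Solar declination: sin δ = sin ε · sin λ_s = sin 23.44° × sin 347.0° = -0.08948, so δ = -5.134°.
cos H₀ = −tan(+31.9°) tan(-5.134°) = 0.0559, H₀ = 1.5148 rad.
Bracket: H₀ sin φ sin δ + cos φ cos δ sin H₀ = 1.5148×0.52844×-0.08948 + 0.84897×0.99599×0.99844 = -0.071627 + 0.844247 = 0.772620.
Q̄ = (S₀/π) × [bracket] = (1361/π) × 0.772620 = 334.71 W/m².
Ratio Q̄_A / Q̄_B = 310.14 / 334.71 = 0.9266.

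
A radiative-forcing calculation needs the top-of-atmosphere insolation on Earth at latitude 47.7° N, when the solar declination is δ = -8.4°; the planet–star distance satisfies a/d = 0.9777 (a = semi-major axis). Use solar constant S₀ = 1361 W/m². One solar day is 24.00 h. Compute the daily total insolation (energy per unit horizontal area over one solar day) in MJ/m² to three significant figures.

18.1 MJ/m²

cos H₀ = −tan(+47.7°) tan(-8.400°) = 0.1623, H₀ = 1.4078 rad.
Bracket: H₀ sin φ sin δ + cos φ cos δ sin H₀ = 1.4078×0.73963×-0.14608 + 0.67301×0.98927×0.98674 = -0.152106 + 0.656960 = 0.504854.
Inverse-square distance factor (a/d)² = 0.9777² = 0.955897.
Q̄ = (S₀/π) × 0.955897 × [bracket] = (1361/π) × 0.955897 × 0.504854 = 209.07 W/m².
Daily total = Q̄ × 24.00 h × 3600 s/h = 209.07 × 24.00 × 3600 / 10⁶ = 18.06 MJ/m².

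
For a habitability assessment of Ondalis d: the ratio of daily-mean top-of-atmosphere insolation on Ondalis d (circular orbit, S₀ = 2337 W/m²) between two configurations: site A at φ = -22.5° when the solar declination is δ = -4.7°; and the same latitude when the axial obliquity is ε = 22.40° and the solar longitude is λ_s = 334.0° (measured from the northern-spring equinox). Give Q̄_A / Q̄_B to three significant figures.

Q̄_A / Q̄_B ≈ 0.958

— Configuration A (φ=-22.5°):
cos H₀ = −tan(-22.5°) tan(-4.700°) = -0.0341, H₀ = 1.6049 rad.
Bracket: H₀ sin φ sin δ + cos φ cos δ sin H₀ = 1.6049×-0.38268×-0.08194 + 0.92388×0.99664×0.99942 = 0.050325 + 0.920242 = 0.970567.
Q̄ = (S₀/π) × [bracket] = (2337/π) × 0.970567 = 722.00 W/m².
— Configuration B (φ=-22.5°):
Solar declination: sin δ = sin ε · sin λ_s = sin 22.40° × sin 334.0° = -0.16705, so δ = -9.616°.
cos H₀ = −tan(-22.5°) tan(-9.616°) = -0.0702, H₀ = 1.6410 rad.
Bracket: H₀ sin φ sin δ + cos φ cos δ sin H₀ = 1.6410×-0.38268×-0.16705 + 0.92388×0.98595×0.99753 = 0.104904 + 0.908650 = 1.013554.
Q̄ = (S₀/π) × [bracket] = (2337/π) × 1.013554 = 753.97 W/m².
Ratio Q̄_A / Q̄_B = 722.00 / 753.97 = 0.9576.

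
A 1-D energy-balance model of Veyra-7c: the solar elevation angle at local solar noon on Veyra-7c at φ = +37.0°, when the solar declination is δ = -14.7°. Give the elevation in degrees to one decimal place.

38.3°

At local noon the hour angle is zero, so the zenith angle equals |φ − δ| = |+37.0° − (-14.700°)| = 51.700°.
Elevation = 90° − 51.700° = 38.3°.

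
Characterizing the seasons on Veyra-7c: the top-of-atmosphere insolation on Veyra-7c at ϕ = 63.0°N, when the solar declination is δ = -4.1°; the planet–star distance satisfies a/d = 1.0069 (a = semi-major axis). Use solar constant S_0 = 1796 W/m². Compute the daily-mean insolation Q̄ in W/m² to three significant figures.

cos h₀ = −tan(+63.0°) tan(-4.100°) = 0.1407, h₀ = 1.4296 rad.
Bracket: h₀ sin ϕ sin δ + cos ϕ cos δ sin h₀ = 1.4296×0.89101×-0.07150 + 0.45399×0.99744×0.99005 = -0.091076 + 0.448322 = 0.357246.
Inverse-square distance factor (a/d)² = 1.0069² = 1.013848.
Q̄ = (S_0/π) × 1.013848 × [bracket] = (1796/π) × 1.013848 × 0.357246 = 207.1 W/m².

Q̄ ≈ 207 W/m²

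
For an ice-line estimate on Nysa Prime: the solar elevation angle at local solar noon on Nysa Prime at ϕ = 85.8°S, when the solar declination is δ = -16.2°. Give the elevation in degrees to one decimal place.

20.4°

At local noon the hour angle is zero, so the zenith angle equals |ϕ − δ| = |-85.8° − (-16.200°)| = 69.600°.
Elevation = 90° − 69.600° = 20.4°.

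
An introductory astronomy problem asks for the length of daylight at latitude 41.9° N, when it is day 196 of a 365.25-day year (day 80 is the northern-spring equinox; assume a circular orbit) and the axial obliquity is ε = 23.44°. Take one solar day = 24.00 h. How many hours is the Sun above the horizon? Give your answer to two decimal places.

Solar longitude: L_s = 360° × (196 − 80)/365.25 = 114.333°.
sin δ = sin 23.44° × sin 114.333° = 0.36245, so δ = +21.251°.
cos h₀ = −tan ϕ · tan δ = −tan(+41.9°) × tan(+21.251°) = -0.3489, so h₀ = 1.9272 rad = 110.42°.
Daylight = 2h₀/(2π) × 24.00 h = (1.9272/π) × 24.00 = 14.72 h.

14.72 h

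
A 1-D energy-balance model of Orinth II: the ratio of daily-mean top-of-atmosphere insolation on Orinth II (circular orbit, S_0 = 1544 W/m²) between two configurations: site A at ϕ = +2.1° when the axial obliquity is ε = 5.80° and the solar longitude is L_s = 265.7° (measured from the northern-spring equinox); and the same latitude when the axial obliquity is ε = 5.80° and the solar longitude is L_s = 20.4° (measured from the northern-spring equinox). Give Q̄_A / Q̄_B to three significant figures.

Q̄_A / Q̄_B ≈ 0.988

— Configuration A (ϕ=+2.1°):
Solar declination: sin δ = sin ε · sin L_s = sin 5.80° × sin 265.7° = -0.10077, so δ = -5.784°.
cos h₀ = −tan(+2.1°) tan(-5.784°) = 0.0037, h₀ = 1.5671 rad.
Bracket: h₀ sin ϕ sin δ + cos ϕ cos δ sin h₀ = 1.5671×0.03664×-0.10077 + 0.99933×0.99491×0.99999 = -0.005786 + 0.994233 = 0.988447.
Q̄ = (S_0/π) × [bracket] = (1544/π) × 0.988447 = 485.79 W/m².
— Configuration B (ϕ=+2.1°):
Solar declination: sin δ = sin ε · sin L_s = sin 5.80° × sin 20.4° = 0.03523, so δ = +2.019°.
cos h₀ = −tan(+2.1°) tan(+2.019°) = -0.0013, h₀ = 1.5721 rad.
Bracket: h₀ sin ϕ sin δ + cos ϕ cos δ sin h₀ = 1.5721×0.03664×0.03523 + 0.99933×0.99938×1.00000 = 0.002029 + 0.998710 = 1.000739.
Q̄ = (S_0/π) × [bracket] = (1544/π) × 1.000739 = 491.83 W/m².
Ratio Q̄_A / Q̄_B = 485.79 / 491.83 = 0.9877.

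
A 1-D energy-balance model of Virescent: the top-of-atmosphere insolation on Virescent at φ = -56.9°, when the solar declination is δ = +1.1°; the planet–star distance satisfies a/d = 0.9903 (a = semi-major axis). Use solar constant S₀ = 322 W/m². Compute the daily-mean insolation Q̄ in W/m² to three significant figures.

Q̄ ≈ 52.4 W/m²

cos H₀ = −tan(-56.9°) tan(+1.100°) = 0.0295, H₀ = 1.5413 rad.
Bracket: H₀ sin φ sin δ + cos φ cos δ sin H₀ = 1.5413×-0.83772×0.01920 + 0.54610×0.99982×0.99957 = -0.024791 + 0.545767 = 0.520976.
Inverse-square distance factor (a/d)² = 0.9903² = 0.980694.
Q̄ = (S₀/π) × 0.980694 × [bracket] = (322/π) × 0.980694 × 0.520976 = 52.37 W/m².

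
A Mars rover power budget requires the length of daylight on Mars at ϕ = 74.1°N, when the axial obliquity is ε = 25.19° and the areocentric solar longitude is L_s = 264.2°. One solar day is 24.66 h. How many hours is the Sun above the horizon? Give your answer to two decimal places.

sin δ = sin 25.19° × sin 264.2° = -0.42344, so δ = -25.052°.
cos h₀ = −tan ϕ · tan δ = 1.6409 ≥ 1, so the Sun never rises (polar night) and h₀ = 0.
Daylight = 2h₀/(2π) × 24.66 h = (0.0000/π) × 24.66 = 0.00 h.

0.00 h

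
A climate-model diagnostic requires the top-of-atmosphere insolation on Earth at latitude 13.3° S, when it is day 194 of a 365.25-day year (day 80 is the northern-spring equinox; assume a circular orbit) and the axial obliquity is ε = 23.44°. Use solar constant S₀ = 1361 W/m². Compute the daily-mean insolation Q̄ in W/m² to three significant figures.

Solar longitude: λ_s = 360° × (194 − 80)/365.25 = 112.361°.
sin δ = sin 23.44° × sin 112.361° = 0.36788, so δ = +21.585°.
cos H₀ = −tan(-13.3°) tan(+21.585°) = 0.0935, H₀ = 1.4771 rad.
Bracket: H₀ sin φ sin δ + cos φ cos δ sin H₀ = 1.4771×-0.23005×0.36788 + 0.97318×0.92987×0.99562 = -0.125008 + 0.900967 = 0.775959.
Q̄ = (S₀/π) × [bracket] = (1361/π) × 0.775959 = 336.2 W/m².

Q̄ ≈ 336 W/m²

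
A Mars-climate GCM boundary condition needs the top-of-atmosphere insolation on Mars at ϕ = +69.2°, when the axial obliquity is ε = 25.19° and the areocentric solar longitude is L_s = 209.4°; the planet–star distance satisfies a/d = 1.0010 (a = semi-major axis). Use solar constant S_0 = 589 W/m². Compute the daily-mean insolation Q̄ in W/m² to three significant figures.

sin δ = sin 25.19° × sin 209.4° = -0.20894, so δ = -12.060°.
cos h₀ = −tan(+69.2°) tan(-12.060°) = 0.5625, h₀ = 0.9735 rad.
Bracket: h₀ sin ϕ sin δ + cos ϕ cos δ sin h₀ = 0.9735×0.93483×-0.20894 + 0.35511×0.97793×0.82683 = -0.190147 + 0.287136 = 0.096989.
Inverse-square distance factor (a/d)² = 1.0010² = 1.002001.
Q̄ = (S_0/π) × 1.002001 × [bracket] = (589/π) × 1.002001 × 0.096989 = 18.22 W/m².

Q̄ ≈ 18.2 W/m²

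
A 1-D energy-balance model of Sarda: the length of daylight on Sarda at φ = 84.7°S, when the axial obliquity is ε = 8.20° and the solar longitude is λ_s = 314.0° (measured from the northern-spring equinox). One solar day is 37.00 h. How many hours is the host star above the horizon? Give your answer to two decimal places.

37.00 h

Solar declination: sin δ = sin ε · sin λ_s = sin 8.20° × sin 314.0° = -0.10260, so δ = -5.889°.
Sunrise equation: cos H₀ = −tan φ · tan δ = -1.1118 ≤ −1, so the host star never sets (polar day) and H₀ = π.
Daylight = 2H₀/(2π) × 37.00 h = (3.1416/π) × 37.00 = 37.00 h.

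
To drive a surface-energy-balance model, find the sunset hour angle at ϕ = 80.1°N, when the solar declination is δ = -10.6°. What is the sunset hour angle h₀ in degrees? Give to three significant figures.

h₀ = 0.00°

cos h₀ = −tan ϕ · tan δ = 1.0723 ≥ 1, so the Sun never rises (polar night) and h₀ = 0.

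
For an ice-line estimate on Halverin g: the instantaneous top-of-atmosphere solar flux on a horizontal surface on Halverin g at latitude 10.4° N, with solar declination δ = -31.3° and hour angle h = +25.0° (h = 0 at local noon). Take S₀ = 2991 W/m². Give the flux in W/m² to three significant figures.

cos θ_z = sin φ sin δ + cos φ cos δ cos h = -0.093783 + 0.761680 = 0.667897.
Flux = S₀ · cos θ_z = 2991 × 0.667897 = 1998 W/m².

2.00e+03 W/m²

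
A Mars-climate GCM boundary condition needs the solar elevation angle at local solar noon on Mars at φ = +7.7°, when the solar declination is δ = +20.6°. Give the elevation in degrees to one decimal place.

At local noon the hour angle is zero, so the zenith angle equals |φ − δ| = |+7.7° − (+20.600°)| = 12.900°.
Elevation = 90° − 12.900° = 77.1°.

77.1°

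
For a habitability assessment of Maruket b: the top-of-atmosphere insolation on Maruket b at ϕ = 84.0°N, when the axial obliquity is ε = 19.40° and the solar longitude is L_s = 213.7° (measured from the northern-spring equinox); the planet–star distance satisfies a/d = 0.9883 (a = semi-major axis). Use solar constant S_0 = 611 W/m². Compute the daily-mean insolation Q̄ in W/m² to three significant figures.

Q̄ ≈ 0.00 W/m²

Solar declination: sin δ = sin ε · sin L_s = sin 19.40° × sin 213.7° = -0.18430, so δ = -10.620°.
cos h₀ = −tan(+84.0°) tan(-10.620°) = 1.7840 ≥ 1 ⇒ polar night, h₀ = 0 and Q̄ = 0.
Inverse-square distance factor (a/d)² = 0.9883² = 0.976737.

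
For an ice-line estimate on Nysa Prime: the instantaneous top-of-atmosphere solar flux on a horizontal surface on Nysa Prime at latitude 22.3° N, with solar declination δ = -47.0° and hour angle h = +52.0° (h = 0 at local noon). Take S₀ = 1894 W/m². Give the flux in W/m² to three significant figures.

cos θ_z = sin φ sin δ + cos φ cos δ cos h = -0.277517 + 0.388477 = 0.110960.
Flux = S₀ · cos θ_z = 1894 × 0.110960 = 210.2 W/m².

210 W/m²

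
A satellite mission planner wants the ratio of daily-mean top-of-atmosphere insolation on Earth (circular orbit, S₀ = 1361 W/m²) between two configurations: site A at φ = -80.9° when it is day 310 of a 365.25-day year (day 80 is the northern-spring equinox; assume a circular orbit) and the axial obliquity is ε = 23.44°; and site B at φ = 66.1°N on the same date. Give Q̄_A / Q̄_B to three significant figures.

Q̄_A / Q̄_B ≈ 13.5

— Configuration A (φ=-80.9°):
Solar longitude: λ_s = 360° × (310 − 80)/365.25 = 226.694°.
sin δ = sin 23.44° × sin 226.694° = -0.28947, so δ = -16.826°.
cos H₀ = −tan(-80.9°) tan(-16.826°) = -1.8881 ≤ −1 ⇒ polar day, H₀ = π.
Bracket: H₀ sin φ sin δ + cos φ cos δ sin H₀ = 3.1416×-0.98741×-0.28947 + 0.15816×0.95719×0.00000 = 0.897950 + 0.000000 = 0.897950.
Q̄ = (S₀/π) × [bracket] = (1361/π) × 0.897950 = 389.01 W/m².
— Configuration B (φ=+66.1°):
cos H₀ = −tan(+66.1°) tan(-16.826°) = 0.6824, H₀ = 0.8197 rad.
Bracket: H₀ sin φ sin δ + cos φ cos δ sin H₀ = 0.8197×0.91425×-0.28947 + 0.40514×0.95719×0.73094 = -0.216932 + 0.283456 = 0.066524.
Q̄ = (S₀/π) × [bracket] = (1361/π) × 0.066524 = 28.820 W/m².
Ratio Q̄_A / Q̄_B = 389.01 / 28.820 = 13.50.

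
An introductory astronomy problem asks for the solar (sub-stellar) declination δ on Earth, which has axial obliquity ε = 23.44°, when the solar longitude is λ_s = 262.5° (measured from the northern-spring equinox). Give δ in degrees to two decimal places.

δ = -23.23°

sin δ = sin ε · sin λ_s = sin 23.44° × sin 262.5° = -0.394385.
δ = arcsin(-0.394385) = -23.23°.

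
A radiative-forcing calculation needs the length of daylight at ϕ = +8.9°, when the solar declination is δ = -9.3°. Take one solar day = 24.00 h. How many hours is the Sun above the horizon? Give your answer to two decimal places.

11.80 h

cos h₀ = −tan ϕ · tan δ = −tan(+8.9°) × tan(-9.300°) = 0.0256, so h₀ = 1.5451 rad = 88.53°.
Daylight = 2h₀/(2π) × 24.00 h = (1.5451/π) × 24.00 = 11.80 h.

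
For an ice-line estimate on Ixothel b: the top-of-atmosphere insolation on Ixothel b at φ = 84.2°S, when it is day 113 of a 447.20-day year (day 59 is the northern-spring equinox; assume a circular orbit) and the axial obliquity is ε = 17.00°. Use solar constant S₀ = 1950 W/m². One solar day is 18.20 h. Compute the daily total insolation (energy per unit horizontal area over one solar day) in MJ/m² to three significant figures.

Solar longitude: λ_s = 360° × (113 − 59)/447.20 = 43.470°.
sin δ = sin 17.00° × sin 43.470° = 0.20115, so δ = +11.604°.
cos H₀ = −tan(-84.2°) tan(+11.604°) = 2.0216 ≥ 1 ⇒ polar night, H₀ = 0 and Q̄ = 0.
Daily total = Q̄ × 18.20 h × 3600 s/h = 0.00 MJ/m².

0.00 MJ/m²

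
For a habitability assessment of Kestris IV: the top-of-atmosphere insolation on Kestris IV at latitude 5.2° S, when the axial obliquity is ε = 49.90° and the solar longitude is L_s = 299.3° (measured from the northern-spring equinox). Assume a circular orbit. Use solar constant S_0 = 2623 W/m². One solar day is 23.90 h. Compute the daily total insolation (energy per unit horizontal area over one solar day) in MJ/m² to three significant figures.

60.3 MJ/m²

Solar declination: sin δ = sin ε · sin L_s = sin 49.90° × sin 299.3° = -0.66706, so δ = -41.841°.
cos h₀ = −tan(-5.2°) tan(-41.841°) = -0.0815, h₀ = 1.6524 rad.
Bracket: h₀ sin ϕ sin δ + cos ϕ cos δ sin h₀ = 1.6524×-0.09063×-0.66706 + 0.99588×0.74500×0.99667 = 0.099897 + 0.739460 = 0.839357.
Q̄ = (S_0/π) × [bracket] = (2623/π) × 0.839357 = 700.80 W/m².
Daily total = Q̄ × 23.90 h × 3600 s/h = 700.80 × 23.90 × 3600 / 10⁶ = 60.30 MJ/m².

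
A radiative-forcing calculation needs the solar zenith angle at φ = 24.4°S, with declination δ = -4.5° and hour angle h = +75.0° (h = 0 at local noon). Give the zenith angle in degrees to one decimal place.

cos θ_z = sin φ sin δ + cos φ cos δ cos h = 0.032412 + 0.234976 = 0.267388.
θ_z = arccos(0.267388) = 74.5°.

θ_z = 74.5°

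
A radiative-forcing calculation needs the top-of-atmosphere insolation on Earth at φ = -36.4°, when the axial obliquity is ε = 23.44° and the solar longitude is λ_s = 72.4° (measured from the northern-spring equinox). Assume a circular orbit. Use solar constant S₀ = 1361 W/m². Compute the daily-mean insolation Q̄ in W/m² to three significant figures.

Solar declination: sin δ = sin ε · sin λ_s = sin 23.44° × sin 72.4° = 0.37917, so δ = +22.282°.
cos H₀ = −tan(-36.4°) tan(+22.282°) = 0.3021, H₀ = 1.2639 rad.
Bracket: H₀ sin φ sin δ + cos φ cos δ sin H₀ = 1.2639×-0.59342×0.37917 + 0.80489×0.92533×0.95327 = -0.284386 + 0.709985 = 0.425599.
Q̄ = (S₀/π) × [bracket] = (1361/π) × 0.425599 = 184.4 W/m².

Q̄ ≈ 184 W/m²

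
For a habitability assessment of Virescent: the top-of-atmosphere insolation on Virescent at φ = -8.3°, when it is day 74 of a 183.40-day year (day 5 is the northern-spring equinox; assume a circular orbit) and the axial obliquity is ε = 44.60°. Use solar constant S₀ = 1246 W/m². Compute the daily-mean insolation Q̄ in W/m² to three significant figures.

Q̄ ≈ 298 W/m²

Solar longitude: λ_s = 360° × (74 − 5)/183.40 = 135.442°.
sin δ = sin 44.60° × sin 135.442° = 0.49266, so δ = +29.515°.
cos H₀ = −tan(-8.3°) tan(+29.515°) = 0.0826, H₀ = 1.4881 rad.
Bracket: H₀ sin φ sin δ + cos φ cos δ sin H₀ = 1.4881×-0.14436×0.49266 + 0.98953×0.87022×0.99658 = -0.105834 + 0.858164 = 0.752330.
Q̄ = (S₀/π) × [bracket] = (1246/π) × 0.752330 = 298.4 W/m².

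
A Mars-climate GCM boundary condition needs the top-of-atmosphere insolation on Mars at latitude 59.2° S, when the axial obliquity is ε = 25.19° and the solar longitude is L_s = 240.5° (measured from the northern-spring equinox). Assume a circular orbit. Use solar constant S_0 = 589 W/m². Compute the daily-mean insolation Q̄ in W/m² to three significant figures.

Solar declination: sin δ = sin ε · sin L_s = sin 25.19° × sin 240.5° = -0.37044, so δ = -21.743°.
cos h₀ = −tan(-59.2°) tan(-21.743°) = -0.6690, h₀ = 2.3037 rad.
Bracket: h₀ sin ϕ sin δ + cos ϕ cos δ sin h₀ = 2.3037×-0.85896×-0.37044 + 0.51204×0.92886×0.74325 = 0.733022 + 0.353500 = 1.086522.
Q̄ = (S_0/π) × [bracket] = (589/π) × 1.086522 = 203.7 W/m².

Q̄ ≈ 204 W/m²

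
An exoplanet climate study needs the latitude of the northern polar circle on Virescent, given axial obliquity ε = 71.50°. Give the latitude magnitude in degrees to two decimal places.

The polar circle is the lowest latitude that experiences at least one full rotation of continuous daylight at the northern-summer solstice; it lies at |φ| = 90° − ε = 90° − 71.50° = 18.50°.

18.50°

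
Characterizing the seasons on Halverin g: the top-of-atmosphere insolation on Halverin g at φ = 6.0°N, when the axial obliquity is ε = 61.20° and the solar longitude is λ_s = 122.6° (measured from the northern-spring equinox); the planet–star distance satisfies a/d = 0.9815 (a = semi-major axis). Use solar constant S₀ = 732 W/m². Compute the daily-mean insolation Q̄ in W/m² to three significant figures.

Solar declination: sin δ = sin ε · sin λ_s = sin 61.20° × sin 122.6° = 0.73825, so δ = +47.582°.
cos H₀ = −tan(+6.0°) tan(+47.582°) = -0.1150, H₀ = 1.6861 rad.
Bracket: H₀ sin φ sin δ + cos φ cos δ sin H₀ = 1.6861×0.10453×0.73825 + 0.99452×0.67453×0.99336 = 0.130115 + 0.666379 = 0.796494.
Inverse-square distance factor (a/d)² = 0.9815² = 0.963342.
Q̄ = (S₀/π) × 0.963342 × [bracket] = (732/π) × 0.963342 × 0.796494 = 178.8 W/m².

Q̄ ≈ 179 W/m²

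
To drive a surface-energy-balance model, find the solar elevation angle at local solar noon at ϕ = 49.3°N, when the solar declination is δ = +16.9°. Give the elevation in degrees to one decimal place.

At local noon the hour angle is zero, so the zenith angle equals |ϕ − δ| = |+49.3° − (+16.900°)| = 32.400°.
Elevation = 90° − 32.400° = 57.6°.

57.6°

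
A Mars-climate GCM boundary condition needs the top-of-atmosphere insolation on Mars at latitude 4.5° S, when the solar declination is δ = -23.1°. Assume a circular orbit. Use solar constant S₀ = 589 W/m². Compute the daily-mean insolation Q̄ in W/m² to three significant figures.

cos H₀ = −tan(-4.5°) tan(-23.100°) = -0.0336, H₀ = 1.6044 rad.
Bracket: H₀ sin φ sin δ + cos φ cos δ sin H₀ = 1.6044×-0.07846×-0.39234 + 0.99692×0.91982×0.99944 = 0.049388 + 0.916473 = 0.965861.
Q̄ = (S₀/π) × [bracket] = (589/π) × 0.965861 = 181.1 W/m².

Q̄ ≈ 181 W/m²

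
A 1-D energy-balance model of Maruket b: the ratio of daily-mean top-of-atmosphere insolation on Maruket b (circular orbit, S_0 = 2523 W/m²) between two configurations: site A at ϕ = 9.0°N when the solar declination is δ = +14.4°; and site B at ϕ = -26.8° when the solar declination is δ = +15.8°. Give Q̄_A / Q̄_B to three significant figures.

Q̄_A / Q̄_B ≈ 1.51

— Configuration A (ϕ=+9.0°):
cos h₀ = −tan(+9.0°) tan(+14.400°) = -0.0407, h₀ = 1.6115 rad.
Bracket: h₀ sin ϕ sin δ + cos ϕ cos δ sin h₀ = 1.6115×0.15643×0.24869 + 0.98769×0.96858×0.99917 = 0.062692 + 0.955863 = 1.018555.
Q̄ = (S_0/π) × [bracket] = (2523/π) × 1.018555 = 818.00 W/m².
— Configuration B (ϕ=-26.8°):
cos h₀ = −tan(-26.8°) tan(+15.800°) = 0.1429, h₀ = 1.4274 rad.
Bracket: h₀ sin ϕ sin δ + cos ϕ cos δ sin h₀ = 1.4274×-0.45088×0.27228 + 0.89259×0.96222×0.98973 = -0.175236 + 0.850047 = 0.674811.
Q̄ = (S_0/π) × [bracket] = (2523/π) × 0.674811 = 541.94 W/m².
Ratio Q̄_A / Q̄_B = 818.00 / 541.94 = 1.509.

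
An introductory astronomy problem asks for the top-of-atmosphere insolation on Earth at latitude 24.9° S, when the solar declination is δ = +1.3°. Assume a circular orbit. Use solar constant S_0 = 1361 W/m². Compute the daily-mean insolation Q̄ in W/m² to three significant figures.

Q̄ ≈ 386 W/m²

cos h₀ = −tan(-24.9°) tan(+1.300°) = 0.0105, h₀ = 1.5603 rad.
Bracket: h₀ sin ϕ sin δ + cos ϕ cos δ sin h₀ = 1.5603×-0.42104×0.02269 + 0.90704×0.99974×0.99994 = -0.014906 + 0.906750 = 0.891844.
Q̄ = (S_0/π) × [bracket] = (1361/π) × 0.891844 = 386.4 W/m².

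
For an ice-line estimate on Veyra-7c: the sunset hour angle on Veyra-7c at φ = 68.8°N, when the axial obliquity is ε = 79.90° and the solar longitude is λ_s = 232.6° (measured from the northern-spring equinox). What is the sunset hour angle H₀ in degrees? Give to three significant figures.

Solar declination: sin δ = sin ε · sin λ_s = sin 79.90° × sin 232.6° = -0.78210, so δ = -51.454°.
cos H₀ = −tan φ · tan δ = 3.2358 ≥ 1, so the host star never rises (polar night) and H₀ = 0.

H₀ = 0.00°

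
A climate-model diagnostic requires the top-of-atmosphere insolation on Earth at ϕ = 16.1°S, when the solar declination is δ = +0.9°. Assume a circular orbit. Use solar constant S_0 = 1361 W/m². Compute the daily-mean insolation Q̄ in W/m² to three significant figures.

Q̄ ≈ 413 W/m²

cos h₀ = −tan(-16.1°) tan(+0.900°) = 0.0045, h₀ = 1.5663 rad.
Bracket: h₀ sin ϕ sin δ + cos ϕ cos δ sin h₀ = 1.5663×-0.27731×0.01571 + 0.96078×0.99988×0.99999 = -0.006824 + 0.960655 = 0.953831.
Q̄ = (S_0/π) × [bracket] = (1361/π) × 0.953831 = 413.2 W/m².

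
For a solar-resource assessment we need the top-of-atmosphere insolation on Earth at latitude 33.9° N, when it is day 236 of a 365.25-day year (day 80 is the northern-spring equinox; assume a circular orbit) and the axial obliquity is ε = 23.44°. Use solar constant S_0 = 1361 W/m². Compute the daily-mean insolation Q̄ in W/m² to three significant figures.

Q̄ ≈ 423 W/m²

Solar longitude: L_s = 360° × (236 − 80)/365.25 = 153.758°.
sin δ = sin 23.44° × sin 153.758° = 0.17589, so δ = +10.130°.
cos h₀ = −tan(+33.9°) tan(+10.130°) = -0.1201, h₀ = 1.6912 rad.
Bracket: h₀ sin ϕ sin δ + cos ϕ cos δ sin h₀ = 1.6912×0.55775×0.17589 + 0.83001×0.98441×0.99277 = 0.165911 + 0.811163 = 0.977074.
Q̄ = (S_0/π) × [bracket] = (1361/π) × 0.977074 = 423.3 W/m².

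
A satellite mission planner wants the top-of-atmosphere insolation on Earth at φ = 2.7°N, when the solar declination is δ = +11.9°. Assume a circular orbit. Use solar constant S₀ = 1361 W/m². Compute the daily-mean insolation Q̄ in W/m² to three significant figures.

Q̄ ≈ 430 W/m²

cos H₀ = −tan(+2.7°) tan(+11.900°) = -0.0099, H₀ = 1.5807 rad.
Bracket: H₀ sin φ sin δ + cos φ cos δ sin H₀ = 1.5807×0.04711×0.20620 + 0.99889×0.97851×0.99995 = 0.015355 + 0.977375 = 0.992730.
Q̄ = (S₀/π) × [bracket] = (1361/π) × 0.992730 = 430.1 W/m².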